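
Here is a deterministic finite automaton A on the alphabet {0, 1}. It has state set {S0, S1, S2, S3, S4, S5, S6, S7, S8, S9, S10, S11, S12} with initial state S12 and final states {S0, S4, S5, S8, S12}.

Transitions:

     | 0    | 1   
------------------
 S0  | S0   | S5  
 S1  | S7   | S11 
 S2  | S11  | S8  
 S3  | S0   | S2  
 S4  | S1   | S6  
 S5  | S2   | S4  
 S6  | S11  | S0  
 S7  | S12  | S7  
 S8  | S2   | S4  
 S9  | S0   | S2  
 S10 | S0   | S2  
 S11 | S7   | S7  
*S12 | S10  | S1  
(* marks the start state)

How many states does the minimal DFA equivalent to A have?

10

First remove the unreachable states {S3,S9}; 11 states remain.
Start with accepting vs non-accepting: {S0,S4,S5,S8,S12} | {S1,S2,S6,S7,S10,S11}.
On input 0, block {S0,S4,S5,S8,S12} splits into {S4,S5,S8,S12} and {S0}.
Split {S4,S5,S8,S12} by δ(·,1) → {S4,S12} and {S5,S8}.
Split {S1,S2,S6,S7,S10,S11} by δ(·,0) → {S1,S2,S6,S11} and {S7} and {S10}.
Split {S4,S12} by δ(·,0) → {S4} and {S12}.
Split {S1,S2,S6,S11} by δ(·,0) → {S1,S11} and {S2,S6}.
Refine {S1,S11} on symbol 1: members go to different blocks, giving {S1} and {S11}.
On input 1, block {S2,S6} splits into {S2} and {S6}.
The partition is now stable with 10 blocks: {S4} | {S1} | {S0} | {S5,S8} | {S7} | {S10} | {S12} | {S2} | {S11} | {S6}.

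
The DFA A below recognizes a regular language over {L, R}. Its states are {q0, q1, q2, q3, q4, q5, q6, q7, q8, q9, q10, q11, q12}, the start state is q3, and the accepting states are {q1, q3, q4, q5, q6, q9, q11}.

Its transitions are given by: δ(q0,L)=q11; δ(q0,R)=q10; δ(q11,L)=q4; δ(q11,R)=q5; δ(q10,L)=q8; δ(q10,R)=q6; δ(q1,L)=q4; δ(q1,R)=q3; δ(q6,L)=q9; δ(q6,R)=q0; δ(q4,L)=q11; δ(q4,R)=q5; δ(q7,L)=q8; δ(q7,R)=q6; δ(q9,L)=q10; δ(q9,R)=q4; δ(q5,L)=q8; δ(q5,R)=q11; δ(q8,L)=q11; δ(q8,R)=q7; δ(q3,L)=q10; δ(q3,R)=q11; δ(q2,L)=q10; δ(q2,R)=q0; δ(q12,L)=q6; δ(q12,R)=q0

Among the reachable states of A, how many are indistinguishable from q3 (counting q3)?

Reachable states from the start: {q0,q3,q4,q5,q6,q7,q8,q9,q10,q11}. Unreachable: {q1,q2,q12} — drop them.
P0 = {q3,q4,q5,q6,q9,q11} | {q0,q7,q8,q10}.
Split {q3,q4,q5,q6,q9,q11} by δ(·,L) → {q3,q5,q9} and {q4,q6,q11}.
Split {q0,q7,q8,q10} by δ(·,L) → {q0,q8} and {q7,q10}.
Refine {q3,q5,q9} on symbol L: members go to different blocks, giving {q3,q9} and {q5}.
On input L, block {q4,q6,q11} splits into {q4,q11} and {q6}.
No further refinement is possible. Final partition (6 blocks): {q3,q9} | {q0,q8} | {q4,q11} | {q7,q10} | {q5} | {q6}.
State q3 belongs to the block {q3,q9}, which has 2 states.

2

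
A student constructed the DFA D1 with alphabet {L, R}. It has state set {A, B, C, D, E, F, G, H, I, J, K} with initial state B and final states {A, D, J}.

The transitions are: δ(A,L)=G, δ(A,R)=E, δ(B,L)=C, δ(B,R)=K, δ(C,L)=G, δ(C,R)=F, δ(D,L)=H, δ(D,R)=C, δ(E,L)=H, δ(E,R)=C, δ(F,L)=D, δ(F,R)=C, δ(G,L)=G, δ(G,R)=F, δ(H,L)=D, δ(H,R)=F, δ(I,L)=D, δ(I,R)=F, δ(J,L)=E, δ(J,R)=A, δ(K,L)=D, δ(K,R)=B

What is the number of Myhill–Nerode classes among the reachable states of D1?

First remove the unreachable states {A,E,I,J}; 7 states remain.
P0 = {D} | {B,C,F,G,H,K}.
On input L, block {B,C,F,G,H,K} splits into {B,C,G} and {F,H,K}.
Split {F,H,K} by δ(·,R) → {F,K} and {H}.
Stable partition: {D} | {B,C,G} | {F,K} | {H} — 4 equivalence classes.

4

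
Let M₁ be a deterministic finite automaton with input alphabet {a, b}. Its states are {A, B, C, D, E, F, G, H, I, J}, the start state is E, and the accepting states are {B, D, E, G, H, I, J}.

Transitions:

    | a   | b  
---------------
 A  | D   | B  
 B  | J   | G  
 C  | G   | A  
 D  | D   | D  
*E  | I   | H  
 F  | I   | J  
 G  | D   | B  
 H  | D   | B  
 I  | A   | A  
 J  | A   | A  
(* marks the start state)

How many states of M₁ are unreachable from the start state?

No path from E leads to C, F; the other 8 states are all reachable.

2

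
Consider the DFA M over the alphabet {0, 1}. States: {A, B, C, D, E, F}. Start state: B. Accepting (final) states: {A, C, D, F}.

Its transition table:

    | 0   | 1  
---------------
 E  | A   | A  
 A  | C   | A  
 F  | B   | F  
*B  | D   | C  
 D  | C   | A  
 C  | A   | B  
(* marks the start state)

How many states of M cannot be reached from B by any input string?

No path from B leads to E, F; the other 4 states are all reachable.

2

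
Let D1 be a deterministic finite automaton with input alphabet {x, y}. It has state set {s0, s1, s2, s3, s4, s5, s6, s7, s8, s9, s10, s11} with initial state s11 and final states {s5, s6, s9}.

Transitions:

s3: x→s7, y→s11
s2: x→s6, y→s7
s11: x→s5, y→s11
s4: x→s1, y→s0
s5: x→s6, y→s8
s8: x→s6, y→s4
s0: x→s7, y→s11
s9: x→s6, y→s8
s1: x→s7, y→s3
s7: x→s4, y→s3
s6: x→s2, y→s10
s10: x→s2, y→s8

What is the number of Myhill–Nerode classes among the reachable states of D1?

Reachable states from the start: {s0,s1,s2,s3,s4,s5,s6,s7,s8,s10,s11}. Unreachable: {s9} — drop them.
P0 = {s5,s6} | {s0,s1,s2,s3,s4,s7,s8,s10,s11}.
Refine {s5,s6} on symbol x: members go to different blocks, giving {s5} and {s6}.
Refine {s0,s1,s2,s3,s4,s7,s8,s10,s11} on symbol x: members go to different blocks, giving {s0,s1,s3,s4,s7,s10} and {s2,s8} and {s11}.
Split {s0,s1,s3,s4,s7,s10} by δ(·,x) → {s0,s1,s3,s4,s7} and {s10}.
Split {s0,s1,s3,s4,s7} by δ(·,y) → {s1,s4,s7} and {s0,s3}.
Stable partition: {s5} | {s1,s4,s7} | {s6} | {s2,s8} | {s11} | {s10} | {s0,s3} — 7 equivalence classes.

7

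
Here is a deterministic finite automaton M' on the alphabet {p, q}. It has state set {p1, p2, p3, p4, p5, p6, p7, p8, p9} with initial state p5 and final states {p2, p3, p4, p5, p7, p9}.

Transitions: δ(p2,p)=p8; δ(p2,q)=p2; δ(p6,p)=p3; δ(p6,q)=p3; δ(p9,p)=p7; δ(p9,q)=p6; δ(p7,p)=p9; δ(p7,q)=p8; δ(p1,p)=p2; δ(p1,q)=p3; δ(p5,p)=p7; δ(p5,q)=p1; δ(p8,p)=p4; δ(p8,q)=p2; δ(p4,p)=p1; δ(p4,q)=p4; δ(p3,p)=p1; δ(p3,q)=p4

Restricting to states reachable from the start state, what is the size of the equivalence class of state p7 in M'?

Every state is reachable, so we keep all 9.
Initial partition by acceptance: {p2,p3,p4,p5,p7,p9} | {p1,p6,p8}.
Split {p2,p3,p4,p5,p7,p9} by δ(·,p) → {p2,p3,p4} and {p5,p7,p9}.
Stable partition: {p2,p3,p4} | {p1,p6,p8} | {p5,p7,p9} — 3 equivalence classes.
The equivalence class containing p7 is {p5,p7,p9}, of size 3.

3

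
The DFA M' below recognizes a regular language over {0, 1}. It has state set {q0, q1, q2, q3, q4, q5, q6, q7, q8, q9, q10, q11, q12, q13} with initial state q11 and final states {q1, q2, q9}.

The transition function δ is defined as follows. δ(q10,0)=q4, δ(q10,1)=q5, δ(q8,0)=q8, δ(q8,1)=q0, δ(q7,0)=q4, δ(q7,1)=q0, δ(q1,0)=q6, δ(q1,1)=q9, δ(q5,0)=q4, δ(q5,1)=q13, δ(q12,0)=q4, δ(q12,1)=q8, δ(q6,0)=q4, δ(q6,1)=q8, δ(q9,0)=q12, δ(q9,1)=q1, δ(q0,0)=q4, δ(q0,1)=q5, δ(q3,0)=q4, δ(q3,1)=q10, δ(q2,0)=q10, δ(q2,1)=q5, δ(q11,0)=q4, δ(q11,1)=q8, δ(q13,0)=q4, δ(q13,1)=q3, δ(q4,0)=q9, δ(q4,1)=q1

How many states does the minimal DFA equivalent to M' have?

States {q2,q7} cannot be reached from the start state, so discard them.
Start with accepting vs non-accepting: {q1,q9} | {q0,q3,q4,q5,q6,q8,q10,q11,q12,q13}.
Split {q0,q3,q4,q5,q6,q8,q10,q11,q12,q13} by δ(·,0) → {q0,q3,q5,q6,q8,q10,q11,q12,q13} and {q4}.
Refine {q0,q3,q5,q6,q8,q10,q11,q12,q13} on symbol 0: members go to different blocks, giving {q0,q3,q5,q6,q10,q11,q12,q13} and {q8}.
On input 1, block {q0,q3,q5,q6,q10,q11,q12,q13} splits into {q0,q3,q5,q10,q13} and {q6,q11,q12}.
No further refinement is possible. Final partition (5 blocks): {q1,q9} | {q0,q3,q5,q10,q13} | {q4} | {q8} | {q6,q11,q12}.

5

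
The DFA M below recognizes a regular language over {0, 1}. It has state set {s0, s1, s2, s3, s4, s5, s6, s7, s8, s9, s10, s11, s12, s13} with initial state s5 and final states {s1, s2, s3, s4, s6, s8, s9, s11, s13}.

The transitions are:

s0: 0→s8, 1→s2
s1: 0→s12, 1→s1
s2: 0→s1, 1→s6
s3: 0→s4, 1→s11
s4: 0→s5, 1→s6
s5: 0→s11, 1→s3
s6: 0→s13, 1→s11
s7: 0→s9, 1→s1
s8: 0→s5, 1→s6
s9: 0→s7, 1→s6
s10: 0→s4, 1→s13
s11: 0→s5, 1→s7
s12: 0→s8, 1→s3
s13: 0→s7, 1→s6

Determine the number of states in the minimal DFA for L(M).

9

Reachable states from the start: {s1,s3,s4,s5,s6,s7,s8,s9,s11,s12,s13}. Unreachable: {s0,s2,s10} — drop them.
Start with accepting vs non-accepting: {s1,s3,s4,s6,s8,s9,s11,s13} | {s5,s7,s12}.
On input 0, block {s1,s3,s4,s6,s8,s9,s11,s13} splits into {s1,s4,s8,s9,s11,s13} and {s3,s6}.
Refine {s1,s4,s8,s9,s11,s13} on symbol 1: members go to different blocks, giving {s4,s8,s9,s13} and {s1} and {s11}.
On input 0, block {s5,s7,s12} splits into {s7,s12} and {s5}.
Split {s4,s8,s9,s13} by δ(·,0) → {s4,s8} and {s9,s13}.
Split {s7,s12} by δ(·,0) → {s7} and {s12}.
On input 0, block {s3,s6} splits into {s3} and {s6}.
Stable partition: {s4,s8} | {s7} | {s3} | {s1} | {s11} | {s5} | {s9,s13} | {s12} | {s6} — 9 equivalence classes.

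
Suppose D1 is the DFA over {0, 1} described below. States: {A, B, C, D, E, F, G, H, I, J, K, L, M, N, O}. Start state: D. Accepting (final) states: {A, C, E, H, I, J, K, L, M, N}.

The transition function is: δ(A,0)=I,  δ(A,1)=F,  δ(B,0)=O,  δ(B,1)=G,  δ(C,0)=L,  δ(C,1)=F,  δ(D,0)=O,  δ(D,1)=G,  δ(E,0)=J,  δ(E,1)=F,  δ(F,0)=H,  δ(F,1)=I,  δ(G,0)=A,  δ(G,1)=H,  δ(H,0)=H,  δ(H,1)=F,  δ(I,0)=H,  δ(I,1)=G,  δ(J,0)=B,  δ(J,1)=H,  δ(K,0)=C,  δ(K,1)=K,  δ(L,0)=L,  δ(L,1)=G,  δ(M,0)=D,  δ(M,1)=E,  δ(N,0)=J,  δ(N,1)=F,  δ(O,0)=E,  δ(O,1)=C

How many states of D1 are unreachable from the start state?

3

Starting at D and following transitions, the reachable set is {A, B, C, D, E, F, G, H, I, J, L, O}. That leaves K, M, N unreachable — 3 in total.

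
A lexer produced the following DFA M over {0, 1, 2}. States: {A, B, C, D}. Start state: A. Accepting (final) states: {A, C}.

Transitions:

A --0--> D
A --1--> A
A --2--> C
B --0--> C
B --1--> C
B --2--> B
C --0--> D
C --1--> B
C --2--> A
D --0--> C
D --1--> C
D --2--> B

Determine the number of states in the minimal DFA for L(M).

3

P0 = {A,C} | {B,D}.
On input 1, block {A,C} splits into {A} and {C}.
No further refinement is possible. Final partition (3 blocks): {A} | {B,D} | {C}.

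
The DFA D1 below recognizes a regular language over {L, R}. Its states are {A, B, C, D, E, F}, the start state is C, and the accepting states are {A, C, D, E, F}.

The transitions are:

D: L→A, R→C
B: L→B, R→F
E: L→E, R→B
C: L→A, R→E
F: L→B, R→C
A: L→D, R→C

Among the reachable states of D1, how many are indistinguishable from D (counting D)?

All states are reachable from the start state.
P0 = {A,C,D,E,F} | {B}.
Refine {A,C,D,E,F} on symbol L: members go to different blocks, giving {A,C,D,E} and {F}.
On input R, block {A,C,D,E} splits into {A,C,D} and {E}.
Split {A,C,D} by δ(·,R) → {A,D} and {C}.
The partition is now stable with 5 blocks: {A,D} | {B} | {F} | {E} | {C}.
The equivalence class containing D is {A,D}, of size 2.

2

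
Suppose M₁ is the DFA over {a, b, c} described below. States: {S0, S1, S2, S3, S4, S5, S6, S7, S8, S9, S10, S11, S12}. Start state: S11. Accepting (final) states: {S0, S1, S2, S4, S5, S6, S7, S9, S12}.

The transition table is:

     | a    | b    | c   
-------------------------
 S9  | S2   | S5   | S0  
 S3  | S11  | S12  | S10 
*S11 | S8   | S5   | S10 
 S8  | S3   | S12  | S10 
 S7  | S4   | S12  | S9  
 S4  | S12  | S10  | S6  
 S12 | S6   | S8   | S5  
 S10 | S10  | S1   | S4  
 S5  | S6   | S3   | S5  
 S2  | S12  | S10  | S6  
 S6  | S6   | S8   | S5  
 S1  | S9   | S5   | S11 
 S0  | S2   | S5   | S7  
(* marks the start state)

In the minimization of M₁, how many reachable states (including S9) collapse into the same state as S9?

All states are reachable from the start state.
P0 = {S0,S1,S2,S4,S5,S6,S7,S9,S12} | {S3,S8,S10,S11}.
Split {S0,S1,S2,S4,S5,S6,S7,S9,S12} by δ(·,b) → {S2,S4,S5,S6,S12} and {S0,S1,S7,S9}.
On input b, block {S3,S8,S10,S11} splits into {S3,S8,S11} and {S10}.
On input b, block {S2,S4,S5,S6,S12} splits into {S5,S6,S12} and {S2,S4}.
On input a, block {S0,S1,S7,S9} splits into {S0,S7,S9} and {S1}.
No further refinement is possible. Final partition (6 blocks): {S5,S6,S12} | {S3,S8,S11} | {S0,S7,S9} | {S10} | {S2,S4} | {S1}.
State S9 belongs to the block {S0,S7,S9}, which has 3 states.

3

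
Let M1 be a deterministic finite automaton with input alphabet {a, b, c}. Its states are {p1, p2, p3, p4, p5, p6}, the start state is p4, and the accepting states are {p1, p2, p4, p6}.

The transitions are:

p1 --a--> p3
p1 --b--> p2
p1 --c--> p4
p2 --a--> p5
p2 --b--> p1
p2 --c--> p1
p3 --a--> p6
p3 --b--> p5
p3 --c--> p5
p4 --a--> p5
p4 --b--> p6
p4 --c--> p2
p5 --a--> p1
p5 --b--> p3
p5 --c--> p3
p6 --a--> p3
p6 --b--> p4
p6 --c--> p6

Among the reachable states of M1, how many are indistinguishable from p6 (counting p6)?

Every state is reachable, so we keep all 6.
Start with accepting vs non-accepting: {p1,p2,p4,p6} | {p3,p5}.
The partition is now stable with 2 blocks: {p1,p2,p4,p6} | {p3,p5}.
State p6 belongs to the block {p1,p2,p4,p6}, which has 4 states.

4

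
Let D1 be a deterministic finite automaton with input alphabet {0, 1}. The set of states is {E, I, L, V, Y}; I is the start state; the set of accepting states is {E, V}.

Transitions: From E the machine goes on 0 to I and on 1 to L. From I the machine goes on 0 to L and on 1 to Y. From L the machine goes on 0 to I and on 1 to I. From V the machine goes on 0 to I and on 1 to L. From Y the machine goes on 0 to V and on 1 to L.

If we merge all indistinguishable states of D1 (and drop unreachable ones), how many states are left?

4

States {E} cannot be reached from the start state, so discard them.
Start with accepting vs non-accepting: {V} | {I,L,Y}.
Refine {I,L,Y} on symbol 0: members go to different blocks, giving {I,L} and {Y}.
On input 1, block {I,L} splits into {L} and {I}.
Stable partition: {V} | {L} | {Y} | {I} — 4 equivalence classes.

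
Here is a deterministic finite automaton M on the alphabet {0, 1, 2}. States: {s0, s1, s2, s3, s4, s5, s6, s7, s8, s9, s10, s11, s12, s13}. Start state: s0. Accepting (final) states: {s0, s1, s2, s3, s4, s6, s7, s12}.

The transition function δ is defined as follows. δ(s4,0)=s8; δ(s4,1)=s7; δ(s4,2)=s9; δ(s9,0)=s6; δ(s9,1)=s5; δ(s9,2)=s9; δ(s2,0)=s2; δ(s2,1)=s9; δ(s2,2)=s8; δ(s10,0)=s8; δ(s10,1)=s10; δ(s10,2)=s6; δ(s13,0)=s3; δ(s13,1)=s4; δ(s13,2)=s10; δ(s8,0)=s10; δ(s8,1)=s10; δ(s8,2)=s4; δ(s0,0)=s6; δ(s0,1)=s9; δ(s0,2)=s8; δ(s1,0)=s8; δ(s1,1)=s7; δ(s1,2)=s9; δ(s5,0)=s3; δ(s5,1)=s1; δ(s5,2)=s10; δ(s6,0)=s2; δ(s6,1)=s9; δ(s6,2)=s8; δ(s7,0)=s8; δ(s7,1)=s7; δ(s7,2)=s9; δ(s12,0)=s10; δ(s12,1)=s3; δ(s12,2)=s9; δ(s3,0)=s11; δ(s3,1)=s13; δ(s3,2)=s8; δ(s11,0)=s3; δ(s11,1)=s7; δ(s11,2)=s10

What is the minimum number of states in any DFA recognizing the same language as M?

7

Reachable states from the start: {s0,s1,s2,s3,s4,s5,s6,s7,s8,s9,s10,s11,s13}. Unreachable: {s12} — drop them.
P0 = {s0,s1,s2,s3,s4,s6,s7} | {s5,s8,s9,s10,s11,s13}.
On input 0, block {s0,s1,s2,s3,s4,s6,s7} splits into {s1,s3,s4,s7} and {s0,s2,s6}.
On input 1, block {s1,s3,s4,s7} splits into {s1,s4,s7} and {s3}.
Split {s5,s8,s9,s10,s11,s13} by δ(·,0) → {s5,s11,s13} and {s8,s10} and {s9}.
On input 2, block {s8,s10} splits into {s8} and {s10}.
The partition is now stable with 7 blocks: {s1,s4,s7} | {s5,s11,s13} | {s0,s2,s6} | {s3} | {s8} | {s9} | {s10}.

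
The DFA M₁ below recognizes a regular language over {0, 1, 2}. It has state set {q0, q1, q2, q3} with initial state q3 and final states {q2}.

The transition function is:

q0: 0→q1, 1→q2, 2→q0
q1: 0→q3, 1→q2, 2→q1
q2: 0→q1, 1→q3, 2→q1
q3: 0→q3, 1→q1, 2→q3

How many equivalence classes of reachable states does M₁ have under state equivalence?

3

States {q0} cannot be reached from the start state, so discard them.
Start with accepting vs non-accepting: {q2} | {q1,q3}.
Refine {q1,q3} on symbol 1: members go to different blocks, giving {q1} and {q3}.
Stable partition: {q2} | {q1} | {q3} — 3 equivalence classes.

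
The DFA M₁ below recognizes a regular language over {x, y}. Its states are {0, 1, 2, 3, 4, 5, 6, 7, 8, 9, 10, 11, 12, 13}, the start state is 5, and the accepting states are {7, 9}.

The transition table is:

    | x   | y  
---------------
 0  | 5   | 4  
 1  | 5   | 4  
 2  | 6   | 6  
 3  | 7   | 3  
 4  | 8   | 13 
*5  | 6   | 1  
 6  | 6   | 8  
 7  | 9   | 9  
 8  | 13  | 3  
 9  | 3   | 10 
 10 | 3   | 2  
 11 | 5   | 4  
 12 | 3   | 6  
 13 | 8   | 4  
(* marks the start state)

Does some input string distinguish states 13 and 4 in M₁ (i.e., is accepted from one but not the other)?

Reachable states from the start: {1,2,3,4,5,6,7,8,9,10,13}. Unreachable: {0,11,12} — drop them.
Initial partition by acceptance: {7,9} | {1,2,3,4,5,6,8,10,13}.
On input x, block {7,9} splits into {7} and {9}.
Split {1,2,3,4,5,6,8,10,13} by δ(·,x) → {1,2,4,5,6,8,10,13} and {3}.
Split {1,2,4,5,6,8,10,13} by δ(·,x) → {1,2,4,5,6,8,13} and {10}.
Refine {1,2,4,5,6,8,13} on symbol y: members go to different blocks, giving {1,2,4,5,6,13} and {8}.
Refine {1,2,4,5,6,13} on symbol x: members go to different blocks, giving {1,2,5,6} and {4,13}.
On input y, block {1,2,5,6} splits into {2,5} and {1} and {6}.
Refine {2,5} on symbol y: members go to different blocks, giving {2} and {5}.
No further refinement is possible. Final partition (10 blocks): {7} | {2} | {9} | {3} | {10} | {8} | {4,13} | {1} | {6} | {5}.
13 and 4 lie in the same block of the stable partition, so they are equivalent — no string distinguishes them.

No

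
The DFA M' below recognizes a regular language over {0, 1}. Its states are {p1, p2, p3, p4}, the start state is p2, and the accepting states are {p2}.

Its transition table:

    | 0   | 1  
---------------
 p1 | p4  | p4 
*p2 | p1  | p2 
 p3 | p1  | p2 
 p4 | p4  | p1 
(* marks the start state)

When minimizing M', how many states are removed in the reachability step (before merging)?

1

BFS from p2 reaches {p1, p2, p4}; the 1 state(s) p3 are never visited.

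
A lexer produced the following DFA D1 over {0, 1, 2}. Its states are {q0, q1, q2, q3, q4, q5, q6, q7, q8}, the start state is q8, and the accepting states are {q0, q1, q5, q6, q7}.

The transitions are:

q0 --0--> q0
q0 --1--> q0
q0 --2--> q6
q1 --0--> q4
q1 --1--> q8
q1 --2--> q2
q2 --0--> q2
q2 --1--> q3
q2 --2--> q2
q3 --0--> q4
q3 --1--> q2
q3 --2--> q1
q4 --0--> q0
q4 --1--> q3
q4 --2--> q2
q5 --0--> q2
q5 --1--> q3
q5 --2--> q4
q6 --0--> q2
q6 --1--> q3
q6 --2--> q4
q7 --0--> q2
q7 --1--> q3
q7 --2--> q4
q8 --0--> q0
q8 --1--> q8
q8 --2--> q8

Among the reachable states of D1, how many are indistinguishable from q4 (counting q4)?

1

States {q5,q7} cannot be reached from the start state, so discard them.
Start with accepting vs non-accepting: {q0,q1,q6} | {q2,q3,q4,q8}.
Refine {q0,q1,q6} on symbol 0: members go to different blocks, giving {q1,q6} and {q0}.
Refine {q2,q3,q4,q8} on symbol 0: members go to different blocks, giving {q2,q3} and {q4,q8}.
Split {q1,q6} by δ(·,0) → {q1} and {q6}.
Split {q2,q3} by δ(·,0) → {q2} and {q3}.
Split {q4,q8} by δ(·,1) → {q4} and {q8}.
Stable partition: {q1} | {q2} | {q0} | {q4} | {q6} | {q3} | {q8} — 7 equivalence classes.
The equivalence class containing q4 is {q4}, of size 1.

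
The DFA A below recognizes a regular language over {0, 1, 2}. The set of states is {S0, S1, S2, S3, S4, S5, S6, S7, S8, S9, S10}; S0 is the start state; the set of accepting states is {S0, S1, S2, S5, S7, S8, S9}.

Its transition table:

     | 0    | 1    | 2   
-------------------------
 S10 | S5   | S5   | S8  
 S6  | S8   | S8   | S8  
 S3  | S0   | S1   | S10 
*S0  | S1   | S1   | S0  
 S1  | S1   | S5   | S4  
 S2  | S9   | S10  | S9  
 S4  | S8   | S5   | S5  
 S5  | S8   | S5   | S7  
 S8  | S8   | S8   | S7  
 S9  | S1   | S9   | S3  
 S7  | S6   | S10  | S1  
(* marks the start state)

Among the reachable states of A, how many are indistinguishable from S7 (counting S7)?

1

First remove the unreachable states {S2,S3,S9}; 8 states remain.
Initial partition by acceptance: {S0,S1,S5,S7,S8} | {S4,S6,S10}.
On input 0, block {S0,S1,S5,S7,S8} splits into {S0,S1,S5,S8} and {S7}.
On input 2, block {S0,S1,S5,S8} splits into {S5,S8} and {S0} and {S1}.
No further refinement is possible. Final partition (5 blocks): {S5,S8} | {S4,S6,S10} | {S7} | {S0} | {S1}.
The equivalence class containing S7 is {S7}, of size 1.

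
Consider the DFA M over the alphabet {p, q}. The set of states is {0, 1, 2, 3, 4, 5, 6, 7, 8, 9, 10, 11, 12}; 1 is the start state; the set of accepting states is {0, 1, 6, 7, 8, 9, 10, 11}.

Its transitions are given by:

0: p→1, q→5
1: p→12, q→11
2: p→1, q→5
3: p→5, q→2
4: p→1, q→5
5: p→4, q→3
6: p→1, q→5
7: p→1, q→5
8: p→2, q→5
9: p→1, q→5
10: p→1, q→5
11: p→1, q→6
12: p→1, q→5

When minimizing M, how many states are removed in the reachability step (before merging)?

Starting at 1 and following transitions, the reachable set is {1, 2, 3, 4, 5, 6, 11, 12}. That leaves 0, 7, 8, 9, 10 unreachable — 5 in total.

5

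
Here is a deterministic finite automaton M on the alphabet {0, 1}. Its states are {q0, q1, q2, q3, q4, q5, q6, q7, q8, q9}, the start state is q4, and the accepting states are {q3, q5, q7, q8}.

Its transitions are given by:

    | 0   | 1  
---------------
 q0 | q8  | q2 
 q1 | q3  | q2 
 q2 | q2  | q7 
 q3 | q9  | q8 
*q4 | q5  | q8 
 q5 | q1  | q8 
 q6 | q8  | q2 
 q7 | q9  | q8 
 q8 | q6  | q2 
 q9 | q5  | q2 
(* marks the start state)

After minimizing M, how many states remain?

6

Reachable states from the start: {q1,q2,q3,q4,q5,q6,q7,q8,q9}. Unreachable: {q0} — drop them.
Initial partition by acceptance: {q3,q5,q7,q8} | {q1,q2,q4,q6,q9}.
Split {q3,q5,q7,q8} by δ(·,1) → {q3,q5,q7} and {q8}.
Refine {q1,q2,q4,q6,q9} on symbol 0: members go to different blocks, giving {q1,q4,q9} and {q2} and {q6}.
On input 1, block {q1,q4,q9} splits into {q1,q9} and {q4}.
The partition is now stable with 6 blocks: {q3,q5,q7} | {q1,q9} | {q8} | {q2} | {q6} | {q4}.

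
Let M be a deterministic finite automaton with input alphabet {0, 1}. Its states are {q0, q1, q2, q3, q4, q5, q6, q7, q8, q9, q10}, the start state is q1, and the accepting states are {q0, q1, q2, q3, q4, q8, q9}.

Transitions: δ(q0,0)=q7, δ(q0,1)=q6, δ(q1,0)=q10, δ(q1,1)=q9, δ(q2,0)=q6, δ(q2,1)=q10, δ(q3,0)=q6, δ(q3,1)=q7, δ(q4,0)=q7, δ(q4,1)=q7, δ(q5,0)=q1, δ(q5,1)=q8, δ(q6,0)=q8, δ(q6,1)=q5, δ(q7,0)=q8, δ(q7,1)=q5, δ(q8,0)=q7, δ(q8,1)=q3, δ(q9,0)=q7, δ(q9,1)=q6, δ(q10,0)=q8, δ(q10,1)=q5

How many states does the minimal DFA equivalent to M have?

First remove the unreachable states {q0,q2,q4}; 8 states remain.
Initial partition by acceptance: {q1,q3,q8,q9} | {q5,q6,q7,q10}.
On input 1, block {q1,q3,q8,q9} splits into {q1,q8} and {q3,q9}.
On input 1, block {q5,q6,q7,q10} splits into {q6,q7,q10} and {q5}.
No further refinement is possible. Final partition (4 blocks): {q1,q8} | {q6,q7,q10} | {q3,q9} | {q5}.

4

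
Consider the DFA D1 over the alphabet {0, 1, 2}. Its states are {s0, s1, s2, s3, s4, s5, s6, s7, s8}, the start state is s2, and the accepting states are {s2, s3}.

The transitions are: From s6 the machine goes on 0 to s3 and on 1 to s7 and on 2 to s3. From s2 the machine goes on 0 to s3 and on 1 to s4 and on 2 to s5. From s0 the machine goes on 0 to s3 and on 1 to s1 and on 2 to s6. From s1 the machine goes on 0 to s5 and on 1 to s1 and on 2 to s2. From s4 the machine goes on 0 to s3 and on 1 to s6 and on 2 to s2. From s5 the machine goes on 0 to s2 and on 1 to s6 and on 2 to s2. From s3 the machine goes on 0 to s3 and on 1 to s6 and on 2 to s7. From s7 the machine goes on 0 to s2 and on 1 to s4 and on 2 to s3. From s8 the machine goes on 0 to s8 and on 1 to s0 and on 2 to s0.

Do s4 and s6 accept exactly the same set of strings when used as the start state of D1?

States {s0,s1,s8} cannot be reached from the start state, so discard them.
P0 = {s2,s3} | {s4,s5,s6,s7}.
No further refinement is possible. Final partition (2 blocks): {s2,s3} | {s4,s5,s6,s7}.
s4 and s6 lie in the same block of the stable partition, so they are equivalent — no string distinguishes them.

Yes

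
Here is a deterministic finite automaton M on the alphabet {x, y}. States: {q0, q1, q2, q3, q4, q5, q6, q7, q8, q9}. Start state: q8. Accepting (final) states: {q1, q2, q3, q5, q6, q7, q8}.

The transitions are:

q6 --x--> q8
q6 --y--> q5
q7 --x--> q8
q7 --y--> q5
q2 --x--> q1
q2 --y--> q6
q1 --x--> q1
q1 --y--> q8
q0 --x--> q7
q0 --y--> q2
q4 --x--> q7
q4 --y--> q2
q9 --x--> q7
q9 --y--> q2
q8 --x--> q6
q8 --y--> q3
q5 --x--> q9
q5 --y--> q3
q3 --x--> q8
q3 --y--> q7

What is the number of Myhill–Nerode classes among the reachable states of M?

Reachable states from the start: {q1,q2,q3,q5,q6,q7,q8,q9}. Unreachable: {q0,q4} — drop them.
Start with accepting vs non-accepting: {q1,q2,q3,q5,q6,q7,q8} | {q9}.
On input x, block {q1,q2,q3,q5,q6,q7,q8} splits into {q1,q2,q3,q6,q7,q8} and {q5}.
On input y, block {q1,q2,q3,q6,q7,q8} splits into {q1,q2,q3,q8} and {q6,q7}.
Refine {q1,q2,q3,q8} on symbol x: members go to different blocks, giving {q1,q2,q3} and {q8}.
Split {q1,q2,q3} by δ(·,x) → {q1,q2} and {q3}.
Split {q1,q2} by δ(·,y) → {q1} and {q2}.
Stable partition: {q1} | {q9} | {q5} | {q6,q7} | {q8} | {q3} | {q2} — 7 equivalence classes.

7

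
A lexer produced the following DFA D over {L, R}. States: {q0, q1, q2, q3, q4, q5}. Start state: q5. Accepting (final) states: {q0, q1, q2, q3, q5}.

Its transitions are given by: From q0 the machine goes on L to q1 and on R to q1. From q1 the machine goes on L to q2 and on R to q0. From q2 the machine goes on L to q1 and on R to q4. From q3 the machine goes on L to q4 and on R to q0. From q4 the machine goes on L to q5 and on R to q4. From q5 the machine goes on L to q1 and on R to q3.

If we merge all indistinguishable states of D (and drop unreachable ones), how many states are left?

6

Start with accepting vs non-accepting: {q0,q1,q2,q3,q5} | {q4}.
Refine {q0,q1,q2,q3,q5} on symbol L: members go to different blocks, giving {q0,q1,q2,q5} and {q3}.
Refine {q0,q1,q2,q5} on symbol R: members go to different blocks, giving {q0,q1} and {q2} and {q5}.
Refine {q0,q1} on symbol L: members go to different blocks, giving {q0} and {q1}.
Stable partition: {q0} | {q4} | {q3} | {q2} | {q5} | {q1} — 6 equivalence classes.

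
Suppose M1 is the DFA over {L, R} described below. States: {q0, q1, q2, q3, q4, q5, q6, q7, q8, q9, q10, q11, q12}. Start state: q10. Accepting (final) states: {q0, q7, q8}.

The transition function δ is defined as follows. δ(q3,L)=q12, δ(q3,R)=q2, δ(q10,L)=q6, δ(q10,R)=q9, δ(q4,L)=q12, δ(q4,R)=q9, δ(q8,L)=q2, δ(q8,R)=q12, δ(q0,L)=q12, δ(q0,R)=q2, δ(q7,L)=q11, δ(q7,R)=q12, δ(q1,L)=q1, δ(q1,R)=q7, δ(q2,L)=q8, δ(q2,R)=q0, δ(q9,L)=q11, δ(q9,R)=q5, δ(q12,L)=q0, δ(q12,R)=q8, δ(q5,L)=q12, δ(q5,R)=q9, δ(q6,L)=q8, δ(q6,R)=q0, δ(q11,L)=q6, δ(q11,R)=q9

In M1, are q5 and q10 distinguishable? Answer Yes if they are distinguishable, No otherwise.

No

First remove the unreachable states {q1,q3,q4,q7}; 9 states remain.
Start with accepting vs non-accepting: {q0,q8} | {q2,q5,q6,q9,q10,q11,q12}.
Refine {q2,q5,q6,q9,q10,q11,q12} on symbol L: members go to different blocks, giving {q5,q9,q10,q11} and {q2,q6,q12}.
On input L, block {q5,q9,q10,q11} splits into {q5,q10,q11} and {q9}.
The partition is now stable with 4 blocks: {q0,q8} | {q5,q10,q11} | {q2,q6,q12} | {q9}.
q5 and q10 lie in the same block of the stable partition, so they are equivalent — no string distinguishes them.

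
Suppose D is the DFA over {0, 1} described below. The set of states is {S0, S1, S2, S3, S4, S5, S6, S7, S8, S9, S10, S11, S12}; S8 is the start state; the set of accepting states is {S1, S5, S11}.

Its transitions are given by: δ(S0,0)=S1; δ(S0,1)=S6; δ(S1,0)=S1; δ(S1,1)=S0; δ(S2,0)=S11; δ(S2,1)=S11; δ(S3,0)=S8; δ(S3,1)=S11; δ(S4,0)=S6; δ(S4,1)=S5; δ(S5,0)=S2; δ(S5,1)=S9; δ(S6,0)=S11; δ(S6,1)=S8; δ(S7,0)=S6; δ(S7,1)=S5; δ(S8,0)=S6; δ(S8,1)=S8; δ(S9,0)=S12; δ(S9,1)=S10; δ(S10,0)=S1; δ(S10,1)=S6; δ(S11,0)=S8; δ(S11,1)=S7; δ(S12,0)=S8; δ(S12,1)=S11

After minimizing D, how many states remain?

10

Reachable states from the start: {S0,S1,S2,S5,S6,S7,S8,S9,S10,S11,S12}. Unreachable: {S3,S4} — drop them.
P0 = {S1,S5,S11} | {S0,S2,S6,S7,S8,S9,S10,S12}.
On input 0, block {S1,S5,S11} splits into {S5,S11} and {S1}.
Refine {S0,S2,S6,S7,S8,S9,S10,S12} on symbol 0: members go to different blocks, giving {S7,S8,S9,S12} and {S0,S10} and {S2,S6}.
Refine {S5,S11} on symbol 0: members go to different blocks, giving {S5} and {S11}.
On input 0, block {S7,S8,S9,S12} splits into {S7,S8} and {S9,S12}.
On input 1, block {S7,S8} splits into {S7} and {S8}.
Refine {S2,S6} on symbol 1: members go to different blocks, giving {S2} and {S6}.
Refine {S9,S12} on symbol 0: members go to different blocks, giving {S9} and {S12}.
The partition is now stable with 10 blocks: {S5} | {S7} | {S1} | {S0,S10} | {S2} | {S11} | {S9} | {S8} | {S6} | {S12}.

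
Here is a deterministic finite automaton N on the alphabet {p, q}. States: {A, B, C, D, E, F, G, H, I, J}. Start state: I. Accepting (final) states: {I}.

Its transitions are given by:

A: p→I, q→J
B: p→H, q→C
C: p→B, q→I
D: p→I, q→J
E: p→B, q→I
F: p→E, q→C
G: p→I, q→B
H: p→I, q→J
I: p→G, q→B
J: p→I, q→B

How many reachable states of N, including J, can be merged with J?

States {A,D,E,F} cannot be reached from the start state, so discard them.
Start with accepting vs non-accepting: {I} | {B,C,G,H,J}.
On input p, block {B,C,G,H,J} splits into {G,H,J} and {B,C}.
On input q, block {G,H,J} splits into {G,J} and {H}.
Refine {B,C} on symbol p: members go to different blocks, giving {B} and {C}.
Stable partition: {I} | {G,J} | {B} | {H} | {C} — 5 equivalence classes.
State J belongs to the block {G,J}, which has 2 states.

2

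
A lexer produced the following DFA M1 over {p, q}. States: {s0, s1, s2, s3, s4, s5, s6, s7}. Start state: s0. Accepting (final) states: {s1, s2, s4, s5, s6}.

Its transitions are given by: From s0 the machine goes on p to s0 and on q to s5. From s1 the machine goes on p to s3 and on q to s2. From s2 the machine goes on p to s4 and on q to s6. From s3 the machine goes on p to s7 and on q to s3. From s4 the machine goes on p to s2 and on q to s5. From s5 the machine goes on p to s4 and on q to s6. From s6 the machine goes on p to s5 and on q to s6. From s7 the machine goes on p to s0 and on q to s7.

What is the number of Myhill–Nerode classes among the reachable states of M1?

2

Reachable states from the start: {s0,s2,s4,s5,s6}. Unreachable: {s1,s3,s7} — drop them.
Initial partition by acceptance: {s2,s4,s5,s6} | {s0}.
Stable partition: {s2,s4,s5,s6} | {s0} — 2 equivalence classes.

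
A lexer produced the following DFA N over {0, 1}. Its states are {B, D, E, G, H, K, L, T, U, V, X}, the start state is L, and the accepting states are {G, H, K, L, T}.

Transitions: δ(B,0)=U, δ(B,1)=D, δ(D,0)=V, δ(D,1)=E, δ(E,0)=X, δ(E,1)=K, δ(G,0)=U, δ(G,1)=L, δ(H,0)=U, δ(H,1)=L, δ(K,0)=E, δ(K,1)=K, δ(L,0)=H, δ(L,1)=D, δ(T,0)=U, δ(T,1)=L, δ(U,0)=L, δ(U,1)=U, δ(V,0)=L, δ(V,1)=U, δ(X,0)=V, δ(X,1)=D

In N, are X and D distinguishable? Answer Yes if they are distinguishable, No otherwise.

Reachable states from the start: {D,E,H,K,L,U,V,X}. Unreachable: {B,G,T} — drop them.
Start with accepting vs non-accepting: {H,K,L} | {D,E,U,V,X}.
Refine {H,K,L} on symbol 0: members go to different blocks, giving {H,K} and {L}.
On input 1, block {H,K} splits into {H} and {K}.
On input 0, block {D,E,U,V,X} splits into {D,E,X} and {U,V}.
Refine {D,E,X} on symbol 0: members go to different blocks, giving {D,X} and {E}.
Split {D,X} by δ(·,1) → {X} and {D}.
No further refinement is possible. Final partition (7 blocks): {H} | {X} | {L} | {K} | {U,V} | {E} | {D}.
X and D end up in different blocks, so they are distinguishable. For instance, the string '11' is accepted from only D.

Yes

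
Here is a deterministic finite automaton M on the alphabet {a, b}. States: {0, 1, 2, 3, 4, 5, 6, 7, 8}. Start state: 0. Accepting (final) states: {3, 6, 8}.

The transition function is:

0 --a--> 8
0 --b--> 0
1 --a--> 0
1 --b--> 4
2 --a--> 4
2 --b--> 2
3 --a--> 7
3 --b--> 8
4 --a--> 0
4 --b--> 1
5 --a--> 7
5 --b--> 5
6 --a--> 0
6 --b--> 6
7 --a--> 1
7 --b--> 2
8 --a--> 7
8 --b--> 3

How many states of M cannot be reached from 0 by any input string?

No path from 0 leads to 5, 6; the other 7 states are all reachable.

2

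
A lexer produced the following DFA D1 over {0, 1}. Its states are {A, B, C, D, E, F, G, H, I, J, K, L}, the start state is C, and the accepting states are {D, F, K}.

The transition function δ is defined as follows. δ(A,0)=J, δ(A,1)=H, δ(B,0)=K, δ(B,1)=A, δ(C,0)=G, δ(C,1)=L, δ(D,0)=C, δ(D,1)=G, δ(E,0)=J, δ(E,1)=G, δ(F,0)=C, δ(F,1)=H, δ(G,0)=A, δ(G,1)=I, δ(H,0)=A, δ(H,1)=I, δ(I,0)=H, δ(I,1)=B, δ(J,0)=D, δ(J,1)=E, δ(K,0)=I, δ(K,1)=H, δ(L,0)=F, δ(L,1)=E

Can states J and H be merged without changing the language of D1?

No

All states are reachable from the start state.
P0 = {D,F,K} | {A,B,C,E,G,H,I,J,L}.
Split {A,B,C,E,G,H,I,J,L} by δ(·,0) → {A,C,E,G,H,I} and {B,J,L}.
Refine {A,C,E,G,H,I} on symbol 0: members go to different blocks, giving {C,G,H,I} and {A,E}.
Refine {C,G,H,I} on symbol 0: members go to different blocks, giving {C,I} and {G,H}.
Stable partition: {D,F,K} | {C,I} | {B,J,L} | {A,E} | {G,H} — 5 equivalence classes.
J and H end up in different blocks, so they are distinguishable. For instance, the string '0' is accepted from only J.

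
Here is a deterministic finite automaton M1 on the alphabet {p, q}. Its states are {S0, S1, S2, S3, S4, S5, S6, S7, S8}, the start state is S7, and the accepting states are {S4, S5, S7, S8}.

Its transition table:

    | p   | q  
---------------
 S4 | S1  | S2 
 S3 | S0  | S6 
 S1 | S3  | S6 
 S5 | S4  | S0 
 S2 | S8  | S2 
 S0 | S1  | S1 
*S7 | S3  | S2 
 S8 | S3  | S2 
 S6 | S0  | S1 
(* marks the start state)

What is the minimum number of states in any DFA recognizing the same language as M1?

States {S4,S5} cannot be reached from the start state, so discard them.
P0 = {S7,S8} | {S0,S1,S2,S3,S6}.
Split {S0,S1,S2,S3,S6} by δ(·,p) → {S0,S1,S3,S6} and {S2}.
Stable partition: {S7,S8} | {S0,S1,S3,S6} | {S2} — 3 equivalence classes.

3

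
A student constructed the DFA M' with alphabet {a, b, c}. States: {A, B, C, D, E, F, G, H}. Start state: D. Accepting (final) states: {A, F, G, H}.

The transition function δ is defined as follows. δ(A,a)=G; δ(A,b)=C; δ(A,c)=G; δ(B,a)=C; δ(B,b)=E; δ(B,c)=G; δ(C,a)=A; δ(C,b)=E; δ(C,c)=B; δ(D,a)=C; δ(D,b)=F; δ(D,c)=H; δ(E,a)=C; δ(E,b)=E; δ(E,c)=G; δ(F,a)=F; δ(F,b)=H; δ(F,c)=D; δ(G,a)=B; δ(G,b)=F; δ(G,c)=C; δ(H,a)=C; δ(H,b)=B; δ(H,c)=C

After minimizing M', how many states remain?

7

Every state is reachable, so we keep all 8.
P0 = {A,F,G,H} | {B,C,D,E}.
On input a, block {A,F,G,H} splits into {A,F} and {G,H}.
On input a, block {A,F} splits into {A} and {F}.
Refine {B,C,D,E} on symbol a: members go to different blocks, giving {B,D,E} and {C}.
Refine {B,D,E} on symbol b: members go to different blocks, giving {B,E} and {D}.
Split {G,H} by δ(·,a) → {G} and {H}.
No further refinement is possible. Final partition (7 blocks): {A} | {B,E} | {G} | {F} | {C} | {D} | {H}.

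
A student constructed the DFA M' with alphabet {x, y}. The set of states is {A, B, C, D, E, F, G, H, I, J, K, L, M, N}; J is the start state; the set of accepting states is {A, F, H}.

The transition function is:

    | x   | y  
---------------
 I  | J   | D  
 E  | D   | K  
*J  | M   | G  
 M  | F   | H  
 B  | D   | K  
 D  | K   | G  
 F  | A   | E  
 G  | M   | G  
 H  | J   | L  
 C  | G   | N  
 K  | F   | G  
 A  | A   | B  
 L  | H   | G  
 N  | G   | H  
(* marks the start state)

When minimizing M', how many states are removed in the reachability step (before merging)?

3

No path from J leads to C, I, N; the other 11 states are all reachable.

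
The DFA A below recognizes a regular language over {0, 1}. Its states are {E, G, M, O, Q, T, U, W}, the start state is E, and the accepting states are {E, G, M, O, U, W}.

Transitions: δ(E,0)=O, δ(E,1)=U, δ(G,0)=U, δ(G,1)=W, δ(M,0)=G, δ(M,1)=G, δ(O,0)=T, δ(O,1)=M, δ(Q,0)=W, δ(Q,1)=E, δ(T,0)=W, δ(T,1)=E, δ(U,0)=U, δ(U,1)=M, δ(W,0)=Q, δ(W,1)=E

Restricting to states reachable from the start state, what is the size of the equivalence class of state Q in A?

Every state is reachable, so we keep all 8.
Start with accepting vs non-accepting: {E,G,M,O,U,W} | {Q,T}.
Split {E,G,M,O,U,W} by δ(·,0) → {E,G,M,U} and {O,W}.
Split {E,G,M,U} by δ(·,0) → {G,M,U} and {E}.
On input 1, block {G,M,U} splits into {M,U} and {G}.
On input 0, block {M,U} splits into {M} and {U}.
On input 1, block {O,W} splits into {O} and {W}.
Stable partition: {M} | {Q,T} | {O} | {E} | {G} | {U} | {W} — 7 equivalence classes.
State Q belongs to the block {Q,T}, which has 2 states.

2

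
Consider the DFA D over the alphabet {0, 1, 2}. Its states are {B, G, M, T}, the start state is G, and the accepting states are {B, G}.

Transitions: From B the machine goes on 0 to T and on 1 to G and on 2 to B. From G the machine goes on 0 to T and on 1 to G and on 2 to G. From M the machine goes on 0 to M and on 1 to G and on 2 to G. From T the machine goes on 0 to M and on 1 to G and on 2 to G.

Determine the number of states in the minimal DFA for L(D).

Reachable states from the start: {G,M,T}. Unreachable: {B} — drop them.
Initial partition by acceptance: {G} | {M,T}.
No further refinement is possible. Final partition (2 blocks): {G} | {M,T}.

2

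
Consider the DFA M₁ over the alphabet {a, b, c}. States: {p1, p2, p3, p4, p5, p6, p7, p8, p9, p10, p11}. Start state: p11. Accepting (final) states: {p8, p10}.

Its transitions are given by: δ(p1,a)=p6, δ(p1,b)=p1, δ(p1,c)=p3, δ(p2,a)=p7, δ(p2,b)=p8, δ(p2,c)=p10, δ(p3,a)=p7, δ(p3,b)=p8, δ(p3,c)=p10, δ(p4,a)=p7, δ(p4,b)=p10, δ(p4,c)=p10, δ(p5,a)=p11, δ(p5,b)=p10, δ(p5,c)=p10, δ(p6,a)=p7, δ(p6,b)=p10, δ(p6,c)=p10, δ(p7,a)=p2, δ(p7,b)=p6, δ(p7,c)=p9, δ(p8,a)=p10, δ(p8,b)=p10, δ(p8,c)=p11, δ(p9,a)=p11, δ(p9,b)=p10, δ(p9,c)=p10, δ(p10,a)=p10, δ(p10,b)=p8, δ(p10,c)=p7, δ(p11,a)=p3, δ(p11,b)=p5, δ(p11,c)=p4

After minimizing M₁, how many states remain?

3

First remove the unreachable states {p1}; 10 states remain.
Start with accepting vs non-accepting: {p8,p10} | {p2,p3,p4,p5,p6,p7,p9,p11}.
Split {p2,p3,p4,p5,p6,p7,p9,p11} by δ(·,b) → {p2,p3,p4,p5,p6,p9} and {p7,p11}.
No further refinement is possible. Final partition (3 blocks): {p8,p10} | {p2,p3,p4,p5,p6,p9} | {p7,p11}.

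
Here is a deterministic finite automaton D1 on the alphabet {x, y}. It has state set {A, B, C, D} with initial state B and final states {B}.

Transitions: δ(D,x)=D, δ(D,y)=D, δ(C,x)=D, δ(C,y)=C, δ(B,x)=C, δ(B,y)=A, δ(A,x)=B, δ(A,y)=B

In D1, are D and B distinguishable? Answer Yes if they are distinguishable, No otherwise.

All states are reachable from the start state.
P0 = {B} | {A,C,D}.
On input x, block {A,C,D} splits into {C,D} and {A}.
The partition is now stable with 3 blocks: {B} | {C,D} | {A}.
D and B end up in different blocks, so they are distinguishable. For instance, the string 'ε' is accepted from only B.

Yes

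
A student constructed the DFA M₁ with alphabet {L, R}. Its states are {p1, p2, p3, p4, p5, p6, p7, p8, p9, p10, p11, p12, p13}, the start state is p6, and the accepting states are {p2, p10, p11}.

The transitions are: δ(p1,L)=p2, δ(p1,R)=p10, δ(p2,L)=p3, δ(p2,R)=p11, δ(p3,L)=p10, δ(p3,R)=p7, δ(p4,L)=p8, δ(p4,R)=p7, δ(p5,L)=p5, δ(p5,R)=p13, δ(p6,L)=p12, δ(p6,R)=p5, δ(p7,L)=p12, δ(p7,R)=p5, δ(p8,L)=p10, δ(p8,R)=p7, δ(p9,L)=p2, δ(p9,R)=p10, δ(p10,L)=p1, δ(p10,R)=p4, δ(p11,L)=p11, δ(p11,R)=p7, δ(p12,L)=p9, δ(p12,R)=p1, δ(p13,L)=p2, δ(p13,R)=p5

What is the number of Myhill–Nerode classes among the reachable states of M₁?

10

Initial partition by acceptance: {p2,p10,p11} | {p1,p3,p4,p5,p6,p7,p8,p9,p12,p13}.
Split {p2,p10,p11} by δ(·,L) → {p2,p10} and {p11}.
Refine {p2,p10} on symbol R: members go to different blocks, giving {p2} and {p10}.
Refine {p1,p3,p4,p5,p6,p7,p8,p9,p12,p13} on symbol L: members go to different blocks, giving {p4,p5,p6,p7,p12} and {p1,p9,p13} and {p3,p8}.
On input L, block {p4,p5,p6,p7,p12} splits into {p5,p6,p7} and {p4} and {p12}.
Refine {p5,p6,p7} on symbol L: members go to different blocks, giving {p6,p7} and {p5}.
On input R, block {p1,p9,p13} splits into {p1,p9} and {p13}.
Stable partition: {p2} | {p6,p7} | {p11} | {p10} | {p1,p9} | {p3,p8} | {p4} | {p12} | {p5} | {p13} — 10 equivalence classes.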